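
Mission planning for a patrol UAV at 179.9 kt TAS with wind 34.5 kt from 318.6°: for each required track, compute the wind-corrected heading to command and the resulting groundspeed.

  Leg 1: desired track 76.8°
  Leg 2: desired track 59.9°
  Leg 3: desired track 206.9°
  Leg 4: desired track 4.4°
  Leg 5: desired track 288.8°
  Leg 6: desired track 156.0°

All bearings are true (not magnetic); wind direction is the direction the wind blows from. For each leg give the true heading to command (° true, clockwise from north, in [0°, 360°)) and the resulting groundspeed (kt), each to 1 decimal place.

Leg 1: desired track 76.8°; wind correction -9.7° → command heading 67.1°, groundspeed 193.6 kt
Leg 2: desired track 59.9°; wind correction -10.8° → command heading 49.1°, groundspeed 183.5 kt
Leg 3: desired track 206.9°; wind correction +10.3° → command heading 217.2°, groundspeed 189.8 kt
Leg 4: desired track 4.4°; wind correction -7.9° → command heading 356.5°, groundspeed 154.1 kt
Leg 5: desired track 288.8°; wind correction +5.5° → command heading 294.3°, groundspeed 149.1 kt
Leg 6: desired track 156.0°; wind correction +3.3° → command heading 159.3°, groundspeed 212.5 kt

Leg 1: heading=67.1°, groundspeed=193.6 kt
Leg 2: heading=49.1°, groundspeed=183.5 kt
Leg 3: heading=217.2°, groundspeed=189.8 kt
Leg 4: heading=356.5°, groundspeed=154.1 kt
Leg 5: heading=294.3°, groundspeed=149.1 kt
Leg 6: heading=159.3°, groundspeed=212.5 kt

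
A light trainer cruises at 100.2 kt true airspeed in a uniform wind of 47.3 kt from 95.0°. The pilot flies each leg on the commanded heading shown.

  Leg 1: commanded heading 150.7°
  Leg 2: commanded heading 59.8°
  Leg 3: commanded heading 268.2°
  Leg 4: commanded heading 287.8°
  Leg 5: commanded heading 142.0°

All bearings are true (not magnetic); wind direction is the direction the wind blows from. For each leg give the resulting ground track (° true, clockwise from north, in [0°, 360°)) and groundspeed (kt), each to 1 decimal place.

Leg 1: track=178.7°, groundspeed=83.3 kt
Leg 2: track=35.9°, groundspeed=67.3 kt
Leg 3: track=270.4°, groundspeed=147.3 kt
Leg 4: track=283.7°, groundspeed=146.7 kt
Leg 5: track=169.0°, groundspeed=76.2 kt

Leg 1: heading 150.7°; drift +28.0° → track 178.7°, groundspeed 83.3 kt
Leg 2: heading 59.8°; drift -23.9° → track 35.9°, groundspeed 67.3 kt
Leg 3: heading 268.2°; drift +2.2° → track 270.4°, groundspeed 147.3 kt
Leg 4: heading 287.8°; drift -4.1° → track 283.7°, groundspeed 146.7 kt
Leg 5: heading 142.0°; drift +27.0° → track 169.0°, groundspeed 76.2 kt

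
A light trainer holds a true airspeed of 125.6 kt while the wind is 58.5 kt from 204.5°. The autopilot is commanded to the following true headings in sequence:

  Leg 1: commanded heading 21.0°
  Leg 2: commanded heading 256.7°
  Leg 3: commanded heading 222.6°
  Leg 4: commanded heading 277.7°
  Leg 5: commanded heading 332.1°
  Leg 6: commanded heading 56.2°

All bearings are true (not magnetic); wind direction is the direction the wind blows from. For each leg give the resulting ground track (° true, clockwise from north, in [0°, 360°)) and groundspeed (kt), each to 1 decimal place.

Leg 1: heading 21.0°; drift +1.1° → track 22.1°, groundspeed 184.0 kt
Leg 2: heading 256.7°; drift +27.3° → track 284.0°, groundspeed 100.9 kt
Leg 3: heading 222.6°; drift +14.6° → track 237.2°, groundspeed 72.3 kt
Leg 4: heading 277.7°; drift +27.3° → track 305.0°, groundspeed 122.3 kt
Leg 5: heading 332.1°; drift +16.0° → track 348.1°, groundspeed 167.8 kt
Leg 6: heading 56.2°; drift -9.9° → track 46.3°, groundspeed 178.0 kt

Leg 1: track=22.1°, groundspeed=184.0 kt
Leg 2: track=284.0°, groundspeed=100.9 kt
Leg 3: track=237.2°, groundspeed=72.3 kt
Leg 4: track=305.0°, groundspeed=122.3 kt
Leg 5: track=348.1°, groundspeed=167.8 kt
Leg 6: track=46.3°, groundspeed=178.0 kt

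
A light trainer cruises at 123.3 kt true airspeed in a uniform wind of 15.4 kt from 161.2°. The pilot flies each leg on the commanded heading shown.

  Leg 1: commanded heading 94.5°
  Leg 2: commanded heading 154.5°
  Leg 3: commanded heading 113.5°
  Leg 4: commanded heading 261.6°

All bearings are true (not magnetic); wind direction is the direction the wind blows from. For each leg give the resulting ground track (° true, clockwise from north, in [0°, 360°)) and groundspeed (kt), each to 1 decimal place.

Leg 1: track=87.6°, groundspeed=118.1 kt
Leg 2: track=153.5°, groundspeed=108.0 kt
Leg 3: track=107.7°, groundspeed=113.5 kt
Leg 4: track=268.5°, groundspeed=127.0 kt

Leg 1: heading 94.5°; drift -6.9° → track 87.6°, groundspeed 118.1 kt
Leg 2: heading 154.5°; drift -1.0° → track 153.5°, groundspeed 108.0 kt
Leg 3: heading 113.5°; drift -5.8° → track 107.7°, groundspeed 113.5 kt
Leg 4: heading 261.6°; drift +6.9° → track 268.5°, groundspeed 127.0 kt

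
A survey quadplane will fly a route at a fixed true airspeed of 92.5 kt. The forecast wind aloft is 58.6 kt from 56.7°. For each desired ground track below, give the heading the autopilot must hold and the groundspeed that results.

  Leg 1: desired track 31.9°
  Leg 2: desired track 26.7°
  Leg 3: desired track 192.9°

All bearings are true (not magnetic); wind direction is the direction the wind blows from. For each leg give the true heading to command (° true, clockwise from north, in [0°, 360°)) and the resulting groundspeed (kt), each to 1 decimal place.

Leg 1: heading=47.3°, groundspeed=36.0 kt
Leg 2: heading=45.2°, groundspeed=37.0 kt
Leg 3: heading=166.9°, groundspeed=125.4 kt

Leg 1: desired track 31.9°; wind correction +15.4° → command heading 47.3°, groundspeed 36.0 kt
Leg 2: desired track 26.7°; wind correction +18.5° → command heading 45.2°, groundspeed 37.0 kt
Leg 3: desired track 192.9°; wind correction -26.0° → command heading 166.9°, groundspeed 125.4 kt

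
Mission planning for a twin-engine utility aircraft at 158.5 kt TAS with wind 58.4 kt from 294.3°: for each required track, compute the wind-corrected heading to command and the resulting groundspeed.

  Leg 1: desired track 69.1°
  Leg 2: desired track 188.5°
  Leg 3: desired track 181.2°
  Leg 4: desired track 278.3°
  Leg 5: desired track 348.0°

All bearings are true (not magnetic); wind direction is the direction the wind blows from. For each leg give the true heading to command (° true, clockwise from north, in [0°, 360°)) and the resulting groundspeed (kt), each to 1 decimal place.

Leg 1: heading=53.9°, groundspeed=194.1 kt
Leg 2: heading=209.3°, groundspeed=164.1 kt
Leg 3: heading=201.0°, groundspeed=172.0 kt
Leg 4: heading=284.1°, groundspeed=101.5 kt
Leg 5: heading=330.7°, groundspeed=116.8 kt

Leg 1: desired track 69.1°; wind correction -15.2° → command heading 53.9°, groundspeed 194.1 kt
Leg 2: desired track 188.5°; wind correction +20.8° → command heading 209.3°, groundspeed 164.1 kt
Leg 3: desired track 181.2°; wind correction +19.8° → command heading 201.0°, groundspeed 172.0 kt
Leg 4: desired track 278.3°; wind correction +5.8° → command heading 284.1°, groundspeed 101.5 kt
Leg 5: desired track 348.0°; wind correction -17.3° → command heading 330.7°, groundspeed 116.8 kt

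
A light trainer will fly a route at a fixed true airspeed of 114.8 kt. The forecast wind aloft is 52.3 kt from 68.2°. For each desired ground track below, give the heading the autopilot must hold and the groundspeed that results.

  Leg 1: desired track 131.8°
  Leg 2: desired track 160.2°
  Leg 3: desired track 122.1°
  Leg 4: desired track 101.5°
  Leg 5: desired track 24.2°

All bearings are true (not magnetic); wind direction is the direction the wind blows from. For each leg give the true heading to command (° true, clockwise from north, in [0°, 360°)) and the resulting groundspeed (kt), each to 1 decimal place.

Leg 1: desired track 131.8°; wind correction -24.1° → command heading 107.7°, groundspeed 81.6 kt
Leg 2: desired track 160.2°; wind correction -27.1° → command heading 133.1°, groundspeed 104.0 kt
Leg 3: desired track 122.1°; wind correction -21.6° → command heading 100.5°, groundspeed 75.9 kt
Leg 4: desired track 101.5°; wind correction -14.5° → command heading 87.0°, groundspeed 67.4 kt
Leg 5: desired track 24.2°; wind correction +18.4° → command heading 42.6°, groundspeed 71.3 kt

Leg 1: heading=107.7°, groundspeed=81.6 kt
Leg 2: heading=133.1°, groundspeed=104.0 kt
Leg 3: heading=100.5°, groundspeed=75.9 kt
Leg 4: heading=87.0°, groundspeed=67.4 kt
Leg 5: heading=42.6°, groundspeed=71.3 kt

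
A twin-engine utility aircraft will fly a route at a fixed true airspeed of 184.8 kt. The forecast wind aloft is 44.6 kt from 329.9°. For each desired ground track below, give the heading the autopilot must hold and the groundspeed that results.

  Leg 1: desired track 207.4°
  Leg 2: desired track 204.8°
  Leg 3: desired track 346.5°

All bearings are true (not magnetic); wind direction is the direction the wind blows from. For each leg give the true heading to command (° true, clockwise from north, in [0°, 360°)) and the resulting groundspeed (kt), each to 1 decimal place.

Leg 1: desired track 207.4°; wind correction +11.7° → command heading 219.1°, groundspeed 204.9 kt
Leg 2: desired track 204.8°; wind correction +11.4° → command heading 216.2°, groundspeed 206.8 kt
Leg 3: desired track 346.5°; wind correction -4.0° → command heading 342.5°, groundspeed 141.6 kt

Leg 1: heading=219.1°, groundspeed=204.9 kt
Leg 2: heading=216.2°, groundspeed=206.8 kt
Leg 3: heading=342.5°, groundspeed=141.6 kt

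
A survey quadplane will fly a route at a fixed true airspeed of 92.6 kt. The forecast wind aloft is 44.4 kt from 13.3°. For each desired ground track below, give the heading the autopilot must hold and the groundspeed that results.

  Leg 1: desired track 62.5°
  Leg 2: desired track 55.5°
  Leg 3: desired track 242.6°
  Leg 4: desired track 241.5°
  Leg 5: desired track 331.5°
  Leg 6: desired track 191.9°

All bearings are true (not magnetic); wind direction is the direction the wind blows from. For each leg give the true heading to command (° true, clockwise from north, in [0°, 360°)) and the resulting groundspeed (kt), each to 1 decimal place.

Leg 1: desired track 62.5°; wind correction -21.3° → command heading 41.2°, groundspeed 57.3 kt
Leg 2: desired track 55.5°; wind correction -18.8° → command heading 36.7°, groundspeed 54.8 kt
Leg 3: desired track 242.6°; wind correction +21.3° → command heading 263.9°, groundspeed 115.2 kt
Leg 4: desired track 241.5°; wind correction +20.9° → command heading 262.4°, groundspeed 116.1 kt
Leg 5: desired track 331.5°; wind correction +18.6° → command heading 350.1°, groundspeed 54.6 kt
Leg 6: desired track 191.9°; wind correction -0.7° → command heading 191.2°, groundspeed 137.0 kt

Leg 1: heading=41.2°, groundspeed=57.3 kt
Leg 2: heading=36.7°, groundspeed=54.8 kt
Leg 3: heading=263.9°, groundspeed=115.2 kt
Leg 4: heading=262.4°, groundspeed=116.1 kt
Leg 5: heading=350.1°, groundspeed=54.6 kt
Leg 6: heading=191.2°, groundspeed=137.0 kt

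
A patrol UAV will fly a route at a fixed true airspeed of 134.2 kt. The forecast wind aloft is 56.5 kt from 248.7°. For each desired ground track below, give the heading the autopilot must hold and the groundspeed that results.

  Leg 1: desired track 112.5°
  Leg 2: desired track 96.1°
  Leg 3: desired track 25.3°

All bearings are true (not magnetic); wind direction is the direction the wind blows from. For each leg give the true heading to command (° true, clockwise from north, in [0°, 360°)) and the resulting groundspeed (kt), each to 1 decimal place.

Leg 1: heading=129.4°, groundspeed=169.2 kt
Leg 2: heading=107.3°, groundspeed=181.8 kt
Leg 3: heading=8.5°, groundspeed=169.5 kt

Leg 1: desired track 112.5°; wind correction +16.9° → command heading 129.4°, groundspeed 169.2 kt
Leg 2: desired track 96.1°; wind correction +11.2° → command heading 107.3°, groundspeed 181.8 kt
Leg 3: desired track 25.3°; wind correction -16.8° → command heading 8.5°, groundspeed 169.5 kt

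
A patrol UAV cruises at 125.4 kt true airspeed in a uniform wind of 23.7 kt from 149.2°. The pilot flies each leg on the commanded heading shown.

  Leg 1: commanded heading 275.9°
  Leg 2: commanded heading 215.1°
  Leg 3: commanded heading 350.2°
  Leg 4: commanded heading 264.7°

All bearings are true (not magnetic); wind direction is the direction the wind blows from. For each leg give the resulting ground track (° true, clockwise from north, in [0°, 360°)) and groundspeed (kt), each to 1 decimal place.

Leg 1: track=283.7°, groundspeed=140.9 kt
Leg 2: track=225.7°, groundspeed=117.7 kt
Leg 3: track=346.9°, groundspeed=147.8 kt
Leg 4: track=273.7°, groundspeed=137.3 kt

Leg 1: heading 275.9°; drift +7.8° → track 283.7°, groundspeed 140.9 kt
Leg 2: heading 215.1°; drift +10.6° → track 225.7°, groundspeed 117.7 kt
Leg 3: heading 350.2°; drift -3.3° → track 346.9°, groundspeed 147.8 kt
Leg 4: heading 264.7°; drift +9.0° → track 273.7°, groundspeed 137.3 kt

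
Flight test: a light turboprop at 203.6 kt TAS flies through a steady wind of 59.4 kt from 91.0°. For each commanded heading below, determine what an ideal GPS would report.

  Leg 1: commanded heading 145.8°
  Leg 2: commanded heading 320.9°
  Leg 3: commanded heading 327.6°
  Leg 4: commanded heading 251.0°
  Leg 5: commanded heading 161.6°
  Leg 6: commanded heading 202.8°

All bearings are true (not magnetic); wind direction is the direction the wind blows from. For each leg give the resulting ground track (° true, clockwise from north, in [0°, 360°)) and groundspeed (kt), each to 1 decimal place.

Leg 1: track=161.8°, groundspeed=176.2 kt
Leg 2: track=310.3°, groundspeed=246.1 kt
Leg 3: track=315.7°, groundspeed=241.4 kt
Leg 4: track=255.5°, groundspeed=260.2 kt
Leg 5: track=178.5°, groundspeed=192.2 kt
Leg 6: track=216.5°, groundspeed=232.3 kt

Leg 1: heading 145.8°; drift +16.0° → track 161.8°, groundspeed 176.2 kt
Leg 2: heading 320.9°; drift -10.6° → track 310.3°, groundspeed 246.1 kt
Leg 3: heading 327.6°; drift -11.9° → track 315.7°, groundspeed 241.4 kt
Leg 4: heading 251.0°; drift +4.5° → track 255.5°, groundspeed 260.2 kt
Leg 5: heading 161.6°; drift +16.9° → track 178.5°, groundspeed 192.2 kt
Leg 6: heading 202.8°; drift +13.7° → track 216.5°, groundspeed 232.3 kt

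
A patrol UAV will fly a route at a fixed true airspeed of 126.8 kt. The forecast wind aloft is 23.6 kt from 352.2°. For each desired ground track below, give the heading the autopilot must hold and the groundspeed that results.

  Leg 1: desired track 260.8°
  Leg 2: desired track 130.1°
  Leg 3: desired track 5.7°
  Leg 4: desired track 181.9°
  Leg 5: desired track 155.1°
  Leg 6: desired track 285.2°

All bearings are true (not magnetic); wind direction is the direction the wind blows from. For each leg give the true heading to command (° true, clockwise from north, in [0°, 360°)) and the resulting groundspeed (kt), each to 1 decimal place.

Leg 1: desired track 260.8°; wind correction +10.7° → command heading 271.5°, groundspeed 125.2 kt
Leg 2: desired track 130.1°; wind correction -7.2° → command heading 122.9°, groundspeed 143.3 kt
Leg 3: desired track 5.7°; wind correction -2.5° → command heading 3.2°, groundspeed 103.7 kt
Leg 4: desired track 181.9°; wind correction +1.8° → command heading 183.7°, groundspeed 150.0 kt
Leg 5: desired track 155.1°; wind correction -3.1° → command heading 152.0°, groundspeed 149.2 kt
Leg 6: desired track 285.2°; wind correction +9.9° → command heading 295.1°, groundspeed 115.7 kt

Leg 1: heading=271.5°, groundspeed=125.2 kt
Leg 2: heading=122.9°, groundspeed=143.3 kt
Leg 3: heading=3.2°, groundspeed=103.7 kt
Leg 4: heading=183.7°, groundspeed=150.0 kt
Leg 5: heading=152.0°, groundspeed=149.2 kt
Leg 6: heading=295.1°, groundspeed=115.7 kt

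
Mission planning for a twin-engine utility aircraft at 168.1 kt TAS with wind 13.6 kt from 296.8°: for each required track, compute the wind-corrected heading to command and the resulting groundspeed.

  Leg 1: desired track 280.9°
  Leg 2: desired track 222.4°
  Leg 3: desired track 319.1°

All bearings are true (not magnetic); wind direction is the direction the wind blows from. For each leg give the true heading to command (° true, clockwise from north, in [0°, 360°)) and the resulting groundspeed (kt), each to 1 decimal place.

Leg 1: desired track 280.9°; wind correction +1.3° → command heading 282.2°, groundspeed 155.0 kt
Leg 2: desired track 222.4°; wind correction +4.5° → command heading 226.9°, groundspeed 163.9 kt
Leg 3: desired track 319.1°; wind correction -1.8° → command heading 317.3°, groundspeed 155.4 kt

Leg 1: heading=282.2°, groundspeed=155.0 kt
Leg 2: heading=226.9°, groundspeed=163.9 kt
Leg 3: heading=317.3°, groundspeed=155.4 kt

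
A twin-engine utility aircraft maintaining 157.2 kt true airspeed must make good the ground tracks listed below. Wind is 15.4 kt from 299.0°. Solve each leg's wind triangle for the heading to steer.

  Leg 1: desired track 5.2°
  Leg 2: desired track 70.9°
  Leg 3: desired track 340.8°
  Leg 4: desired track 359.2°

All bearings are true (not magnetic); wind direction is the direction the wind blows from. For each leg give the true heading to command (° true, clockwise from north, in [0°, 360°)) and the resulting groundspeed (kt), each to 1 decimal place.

Leg 1: desired track 5.2°; wind correction -5.1° → command heading 0.1°, groundspeed 150.4 kt
Leg 2: desired track 70.9°; wind correction -4.2° → command heading 66.7°, groundspeed 167.1 kt
Leg 3: desired track 340.8°; wind correction -3.7° → command heading 337.1°, groundspeed 145.4 kt
Leg 4: desired track 359.2°; wind correction -4.9° → command heading 354.3°, groundspeed 149.0 kt

Leg 1: heading=0.1°, groundspeed=150.4 kt
Leg 2: heading=66.7°, groundspeed=167.1 kt
Leg 3: heading=337.1°, groundspeed=145.4 kt
Leg 4: heading=354.3°, groundspeed=149.0 kt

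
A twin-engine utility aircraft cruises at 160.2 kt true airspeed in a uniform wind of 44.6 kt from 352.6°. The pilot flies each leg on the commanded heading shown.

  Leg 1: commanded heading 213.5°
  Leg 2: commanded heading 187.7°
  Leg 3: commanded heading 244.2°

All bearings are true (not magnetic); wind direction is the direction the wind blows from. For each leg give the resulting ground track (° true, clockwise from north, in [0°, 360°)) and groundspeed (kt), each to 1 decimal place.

Leg 1: heading 213.5°; drift -8.6° → track 204.9°, groundspeed 196.1 kt
Leg 2: heading 187.7°; drift -3.3° → track 184.4°, groundspeed 203.6 kt
Leg 3: heading 244.2°; drift -13.6° → track 230.6°, groundspeed 179.3 kt

Leg 1: track=204.9°, groundspeed=196.1 kt
Leg 2: track=184.4°, groundspeed=203.6 kt
Leg 3: track=230.6°, groundspeed=179.3 kt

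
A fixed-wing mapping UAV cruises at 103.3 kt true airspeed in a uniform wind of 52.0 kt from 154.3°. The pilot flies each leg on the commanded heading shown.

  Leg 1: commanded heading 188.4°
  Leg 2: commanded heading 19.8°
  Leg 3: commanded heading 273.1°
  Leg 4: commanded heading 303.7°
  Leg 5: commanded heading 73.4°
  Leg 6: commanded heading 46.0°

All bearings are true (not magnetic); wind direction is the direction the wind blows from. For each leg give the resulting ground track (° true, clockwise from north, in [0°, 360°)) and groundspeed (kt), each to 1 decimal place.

Leg 1: track=214.2°, groundspeed=66.9 kt
Leg 2: track=4.9°, groundspeed=144.6 kt
Leg 3: track=292.6°, groundspeed=136.2 kt
Leg 4: track=313.8°, groundspeed=150.4 kt
Leg 5: track=45.0°, groundspeed=108.1 kt
Leg 6: track=23.6°, groundspeed=129.4 kt

Leg 1: heading 188.4°; drift +25.8° → track 214.2°, groundspeed 66.9 kt
Leg 2: heading 19.8°; drift -14.9° → track 4.9°, groundspeed 144.6 kt
Leg 3: heading 273.1°; drift +19.5° → track 292.6°, groundspeed 136.2 kt
Leg 4: heading 303.7°; drift +10.1° → track 313.8°, groundspeed 150.4 kt
Leg 5: heading 73.4°; drift -28.4° → track 45.0°, groundspeed 108.1 kt
Leg 6: heading 46.0°; drift -22.4° → track 23.6°, groundspeed 129.4 kt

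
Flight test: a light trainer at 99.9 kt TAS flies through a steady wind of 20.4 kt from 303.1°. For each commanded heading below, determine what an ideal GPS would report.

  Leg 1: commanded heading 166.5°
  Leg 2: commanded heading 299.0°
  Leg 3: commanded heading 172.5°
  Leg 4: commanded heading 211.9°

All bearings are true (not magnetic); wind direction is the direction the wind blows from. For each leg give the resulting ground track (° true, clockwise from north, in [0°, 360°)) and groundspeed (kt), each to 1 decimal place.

Leg 1: heading 166.5°; drift -7.0° → track 159.5°, groundspeed 115.6 kt
Leg 2: heading 299.0°; drift -1.1° → track 297.9°, groundspeed 79.6 kt
Leg 3: heading 172.5°; drift -7.8° → track 164.7°, groundspeed 114.2 kt
Leg 4: heading 211.9°; drift -11.5° → track 200.4°, groundspeed 102.4 kt

Leg 1: track=159.5°, groundspeed=115.6 kt
Leg 2: track=297.9°, groundspeed=79.6 kt
Leg 3: track=164.7°, groundspeed=114.2 kt
Leg 4: track=200.4°, groundspeed=102.4 kt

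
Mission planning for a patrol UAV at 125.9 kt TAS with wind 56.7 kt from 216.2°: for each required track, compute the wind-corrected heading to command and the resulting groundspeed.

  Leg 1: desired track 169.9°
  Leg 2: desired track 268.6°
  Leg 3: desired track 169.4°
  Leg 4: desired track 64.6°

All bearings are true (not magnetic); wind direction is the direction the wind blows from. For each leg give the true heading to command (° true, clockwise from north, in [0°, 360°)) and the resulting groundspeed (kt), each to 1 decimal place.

Leg 1: heading=188.9°, groundspeed=79.9 kt
Leg 2: heading=247.7°, groundspeed=83.0 kt
Leg 3: heading=188.6°, groundspeed=80.1 kt
Leg 4: heading=77.0°, groundspeed=172.9 kt

Leg 1: desired track 169.9°; wind correction +19.0° → command heading 188.9°, groundspeed 79.9 kt
Leg 2: desired track 268.6°; wind correction -20.9° → command heading 247.7°, groundspeed 83.0 kt
Leg 3: desired track 169.4°; wind correction +19.2° → command heading 188.6°, groundspeed 80.1 kt
Leg 4: desired track 64.6°; wind correction +12.4° → command heading 77.0°, groundspeed 172.9 kt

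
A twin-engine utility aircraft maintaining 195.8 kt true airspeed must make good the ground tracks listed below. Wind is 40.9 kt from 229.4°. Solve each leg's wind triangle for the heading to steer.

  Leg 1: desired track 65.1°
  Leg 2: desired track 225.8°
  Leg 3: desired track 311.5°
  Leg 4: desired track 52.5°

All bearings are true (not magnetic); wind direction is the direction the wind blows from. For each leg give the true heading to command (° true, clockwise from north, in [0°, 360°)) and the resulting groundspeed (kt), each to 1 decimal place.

Leg 1: heading=68.3°, groundspeed=234.9 kt
Leg 2: heading=226.6°, groundspeed=155.0 kt
Leg 3: heading=299.6°, groundspeed=185.9 kt
Leg 4: heading=53.1°, groundspeed=236.6 kt

Leg 1: desired track 65.1°; wind correction +3.2° → command heading 68.3°, groundspeed 234.9 kt
Leg 2: desired track 225.8°; wind correction +0.8° → command heading 226.6°, groundspeed 155.0 kt
Leg 3: desired track 311.5°; wind correction -11.9° → command heading 299.6°, groundspeed 185.9 kt
Leg 4: desired track 52.5°; wind correction +0.6° → command heading 53.1°, groundspeed 236.6 kt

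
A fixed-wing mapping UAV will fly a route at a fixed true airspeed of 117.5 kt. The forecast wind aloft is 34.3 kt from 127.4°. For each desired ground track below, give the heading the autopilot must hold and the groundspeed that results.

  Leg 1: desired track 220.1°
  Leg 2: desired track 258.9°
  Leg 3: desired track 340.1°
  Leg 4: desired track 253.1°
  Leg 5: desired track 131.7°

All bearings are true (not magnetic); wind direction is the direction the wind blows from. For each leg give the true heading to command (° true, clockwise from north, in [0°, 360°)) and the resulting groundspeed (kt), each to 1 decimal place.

Leg 1: desired track 220.1°; wind correction -17.0° → command heading 203.1°, groundspeed 114.0 kt
Leg 2: desired track 258.9°; wind correction -12.6° → command heading 246.3°, groundspeed 137.4 kt
Leg 3: desired track 340.1°; wind correction +9.1° → command heading 349.2°, groundspeed 144.9 kt
Leg 4: desired track 253.1°; wind correction -13.7° → command heading 239.4°, groundspeed 134.2 kt
Leg 5: desired track 131.7°; wind correction -1.3° → command heading 130.4°, groundspeed 83.3 kt

Leg 1: heading=203.1°, groundspeed=114.0 kt
Leg 2: heading=246.3°, groundspeed=137.4 kt
Leg 3: heading=349.2°, groundspeed=144.9 kt
Leg 4: heading=239.4°, groundspeed=134.2 kt
Leg 5: heading=130.4°, groundspeed=83.3 kt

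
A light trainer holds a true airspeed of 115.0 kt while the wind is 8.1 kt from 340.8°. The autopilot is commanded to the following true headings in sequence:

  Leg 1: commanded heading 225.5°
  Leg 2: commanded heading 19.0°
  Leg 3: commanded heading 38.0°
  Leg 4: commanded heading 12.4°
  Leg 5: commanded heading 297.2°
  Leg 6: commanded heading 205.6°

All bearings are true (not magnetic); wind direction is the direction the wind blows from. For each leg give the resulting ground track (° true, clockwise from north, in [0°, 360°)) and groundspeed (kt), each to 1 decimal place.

Leg 1: track=222.0°, groundspeed=118.7 kt
Leg 2: track=21.6°, groundspeed=108.7 kt
Leg 3: track=41.5°, groundspeed=110.8 kt
Leg 4: track=14.6°, groundspeed=108.2 kt
Leg 5: track=294.3°, groundspeed=109.3 kt
Leg 6: track=202.9°, groundspeed=120.9 kt

Leg 1: heading 225.5°; drift -3.5° → track 222.0°, groundspeed 118.7 kt
Leg 2: heading 19.0°; drift +2.6° → track 21.6°, groundspeed 108.7 kt
Leg 3: heading 38.0°; drift +3.5° → track 41.5°, groundspeed 110.8 kt
Leg 4: heading 12.4°; drift +2.2° → track 14.6°, groundspeed 108.2 kt
Leg 5: heading 297.2°; drift -2.9° → track 294.3°, groundspeed 109.3 kt
Leg 6: heading 205.6°; drift -2.7° → track 202.9°, groundspeed 120.9 kt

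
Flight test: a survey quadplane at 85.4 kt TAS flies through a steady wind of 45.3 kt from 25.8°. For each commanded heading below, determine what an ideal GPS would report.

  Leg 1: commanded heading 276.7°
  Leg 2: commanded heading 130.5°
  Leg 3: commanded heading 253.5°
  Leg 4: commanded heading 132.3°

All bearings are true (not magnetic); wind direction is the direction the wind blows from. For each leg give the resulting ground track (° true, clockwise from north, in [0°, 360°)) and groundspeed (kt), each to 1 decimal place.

Leg 1: heading 276.7°; drift -23.1° → track 253.6°, groundspeed 109.0 kt
Leg 2: heading 130.5°; drift +24.3° → track 154.8°, groundspeed 106.3 kt
Leg 3: heading 253.5°; drift -16.1° → track 237.4°, groundspeed 120.6 kt
Leg 4: heading 132.3°; drift +23.8° → track 156.1°, groundspeed 107.4 kt

Leg 1: track=253.6°, groundspeed=109.0 kt
Leg 2: track=154.8°, groundspeed=106.3 kt
Leg 3: track=237.4°, groundspeed=120.6 kt
Leg 4: track=156.1°, groundspeed=107.4 kt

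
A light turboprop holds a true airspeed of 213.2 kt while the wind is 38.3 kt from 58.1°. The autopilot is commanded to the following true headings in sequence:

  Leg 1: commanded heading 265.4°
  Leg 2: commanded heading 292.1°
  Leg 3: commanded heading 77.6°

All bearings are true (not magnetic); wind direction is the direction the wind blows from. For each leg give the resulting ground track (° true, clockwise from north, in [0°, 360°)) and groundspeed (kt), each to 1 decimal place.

Leg 1: heading 265.4°; drift -4.1° → track 261.3°, groundspeed 247.9 kt
Leg 2: heading 292.1°; drift -7.5° → track 284.6°, groundspeed 237.7 kt
Leg 3: heading 77.6°; drift +4.1° → track 81.7°, groundspeed 177.6 kt

Leg 1: track=261.3°, groundspeed=247.9 kt
Leg 2: track=284.6°, groundspeed=237.7 kt
Leg 3: track=81.7°, groundspeed=177.6 kt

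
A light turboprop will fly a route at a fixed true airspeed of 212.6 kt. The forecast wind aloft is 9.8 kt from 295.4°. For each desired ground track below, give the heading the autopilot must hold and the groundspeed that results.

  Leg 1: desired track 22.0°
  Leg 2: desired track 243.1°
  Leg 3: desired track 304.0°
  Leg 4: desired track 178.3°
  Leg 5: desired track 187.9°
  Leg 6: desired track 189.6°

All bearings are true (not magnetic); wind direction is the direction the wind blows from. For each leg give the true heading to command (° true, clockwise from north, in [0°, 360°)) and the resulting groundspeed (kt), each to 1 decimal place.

Leg 1: desired track 22.0°; wind correction -2.6° → command heading 19.4°, groundspeed 211.8 kt
Leg 2: desired track 243.1°; wind correction +2.1° → command heading 245.2°, groundspeed 206.5 kt
Leg 3: desired track 304.0°; wind correction -0.4° → command heading 303.6°, groundspeed 202.9 kt
Leg 4: desired track 178.3°; wind correction +2.4° → command heading 180.7°, groundspeed 216.9 kt
Leg 5: desired track 187.9°; wind correction +2.5° → command heading 190.4°, groundspeed 215.3 kt
Leg 6: desired track 189.6°; wind correction +2.5° → command heading 192.1°, groundspeed 215.1 kt

Leg 1: heading=19.4°, groundspeed=211.8 kt
Leg 2: heading=245.2°, groundspeed=206.5 kt
Leg 3: heading=303.6°, groundspeed=202.9 kt
Leg 4: heading=180.7°, groundspeed=216.9 kt
Leg 5: heading=190.4°, groundspeed=215.3 kt
Leg 6: heading=192.1°, groundspeed=215.1 kt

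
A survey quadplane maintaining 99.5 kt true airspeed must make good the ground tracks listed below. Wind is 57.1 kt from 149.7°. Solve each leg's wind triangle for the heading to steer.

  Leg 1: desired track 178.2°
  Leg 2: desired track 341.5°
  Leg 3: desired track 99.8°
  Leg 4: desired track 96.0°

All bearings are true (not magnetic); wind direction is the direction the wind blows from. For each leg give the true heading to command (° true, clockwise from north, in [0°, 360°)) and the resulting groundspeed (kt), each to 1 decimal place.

Leg 1: heading=162.3°, groundspeed=45.5 kt
Leg 2: heading=348.2°, groundspeed=154.7 kt
Leg 3: heading=125.8°, groundspeed=52.6 kt
Leg 4: heading=123.5°, groundspeed=54.4 kt

Leg 1: desired track 178.2°; wind correction -15.9° → command heading 162.3°, groundspeed 45.5 kt
Leg 2: desired track 341.5°; wind correction +6.7° → command heading 348.2°, groundspeed 154.7 kt
Leg 3: desired track 99.8°; wind correction +26.0° → command heading 125.8°, groundspeed 52.6 kt
Leg 4: desired track 96.0°; wind correction +27.5° → command heading 123.5°, groundspeed 54.4 kt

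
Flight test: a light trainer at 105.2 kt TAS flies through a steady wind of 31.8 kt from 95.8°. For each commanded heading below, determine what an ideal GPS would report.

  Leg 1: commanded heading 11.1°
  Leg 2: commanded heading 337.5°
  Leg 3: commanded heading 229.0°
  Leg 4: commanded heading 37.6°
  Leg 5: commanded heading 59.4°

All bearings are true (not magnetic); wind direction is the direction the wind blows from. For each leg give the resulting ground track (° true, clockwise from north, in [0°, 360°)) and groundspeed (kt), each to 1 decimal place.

Leg 1: heading 11.1°; drift -17.2° → track 353.9°, groundspeed 107.1 kt
Leg 2: heading 337.5°; drift -13.1° → track 324.4°, groundspeed 123.5 kt
Leg 3: heading 229.0°; drift +10.3° → track 239.3°, groundspeed 129.1 kt
Leg 4: heading 37.6°; drift -17.0° → track 20.6°, groundspeed 92.5 kt
Leg 5: heading 59.4°; drift -13.3° → track 46.1°, groundspeed 81.8 kt

Leg 1: track=353.9°, groundspeed=107.1 kt
Leg 2: track=324.4°, groundspeed=123.5 kt
Leg 3: track=239.3°, groundspeed=129.1 kt
Leg 4: track=20.6°, groundspeed=92.5 kt
Leg 5: track=46.1°, groundspeed=81.8 kt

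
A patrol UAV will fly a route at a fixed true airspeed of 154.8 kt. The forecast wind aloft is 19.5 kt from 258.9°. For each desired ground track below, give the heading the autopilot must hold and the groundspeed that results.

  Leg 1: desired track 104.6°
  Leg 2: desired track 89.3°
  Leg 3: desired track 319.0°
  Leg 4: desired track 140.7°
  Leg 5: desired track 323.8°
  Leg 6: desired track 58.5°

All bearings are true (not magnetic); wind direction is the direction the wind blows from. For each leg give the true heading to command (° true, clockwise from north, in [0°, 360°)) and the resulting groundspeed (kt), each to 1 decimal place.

Leg 1: desired track 104.6°; wind correction +3.1° → command heading 107.7°, groundspeed 172.1 kt
Leg 2: desired track 89.3°; wind correction +1.3° → command heading 90.6°, groundspeed 173.9 kt
Leg 3: desired track 319.0°; wind correction -6.3° → command heading 312.7°, groundspeed 144.2 kt
Leg 4: desired track 140.7°; wind correction +6.4° → command heading 147.1°, groundspeed 163.1 kt
Leg 5: desired track 323.8°; wind correction -6.6° → command heading 317.2°, groundspeed 145.5 kt
Leg 6: desired track 58.5°; wind correction -2.5° → command heading 56.0°, groundspeed 172.9 kt

Leg 1: heading=107.7°, groundspeed=172.1 kt
Leg 2: heading=90.6°, groundspeed=173.9 kt
Leg 3: heading=312.7°, groundspeed=144.2 kt
Leg 4: heading=147.1°, groundspeed=163.1 kt
Leg 5: heading=317.2°, groundspeed=145.5 kt
Leg 6: heading=56.0°, groundspeed=172.9 kt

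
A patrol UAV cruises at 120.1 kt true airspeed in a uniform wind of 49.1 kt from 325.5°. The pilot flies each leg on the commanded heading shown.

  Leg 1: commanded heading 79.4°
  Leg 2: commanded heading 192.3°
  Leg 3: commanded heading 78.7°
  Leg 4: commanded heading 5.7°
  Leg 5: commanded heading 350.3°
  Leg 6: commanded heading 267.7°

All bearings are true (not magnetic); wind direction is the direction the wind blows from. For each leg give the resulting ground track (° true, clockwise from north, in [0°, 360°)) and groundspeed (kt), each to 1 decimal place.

Leg 1: heading 79.4°; drift +17.8° → track 97.2°, groundspeed 147.0 kt
Leg 2: heading 192.3°; drift -13.1° → track 179.2°, groundspeed 157.8 kt
Leg 3: heading 78.7°; drift +17.9° → track 96.6°, groundspeed 146.6 kt
Leg 4: heading 5.7°; drift +21.0° → track 26.7°, groundspeed 88.5 kt
Leg 5: heading 350.3°; drift +15.3° → track 5.6°, groundspeed 78.3 kt
Leg 6: heading 267.7°; drift -23.9° → track 243.8°, groundspeed 102.7 kt

Leg 1: track=97.2°, groundspeed=147.0 kt
Leg 2: track=179.2°, groundspeed=157.8 kt
Leg 3: track=96.6°, groundspeed=146.6 kt
Leg 4: track=26.7°, groundspeed=88.5 kt
Leg 5: track=5.6°, groundspeed=78.3 kt
Leg 6: track=243.8°, groundspeed=102.7 kt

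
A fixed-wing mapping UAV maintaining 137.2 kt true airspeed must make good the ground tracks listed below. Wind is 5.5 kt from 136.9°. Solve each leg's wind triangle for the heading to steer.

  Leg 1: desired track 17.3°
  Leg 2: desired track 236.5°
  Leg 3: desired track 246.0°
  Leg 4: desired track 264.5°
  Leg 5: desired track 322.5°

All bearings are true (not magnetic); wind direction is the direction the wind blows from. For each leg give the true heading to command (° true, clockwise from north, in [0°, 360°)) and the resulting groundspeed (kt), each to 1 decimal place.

Leg 1: heading=19.3°, groundspeed=139.8 kt
Leg 2: heading=234.2°, groundspeed=138.0 kt
Leg 3: heading=243.8°, groundspeed=138.9 kt
Leg 4: heading=262.7°, groundspeed=140.5 kt
Leg 5: heading=322.7°, groundspeed=142.7 kt

Leg 1: desired track 17.3°; wind correction +2.0° → command heading 19.3°, groundspeed 139.8 kt
Leg 2: desired track 236.5°; wind correction -2.3° → command heading 234.2°, groundspeed 138.0 kt
Leg 3: desired track 246.0°; wind correction -2.2° → command heading 243.8°, groundspeed 138.9 kt
Leg 4: desired track 264.5°; wind correction -1.8° → command heading 262.7°, groundspeed 140.5 kt
Leg 5: desired track 322.5°; wind correction +0.2° → command heading 322.7°, groundspeed 142.7 kt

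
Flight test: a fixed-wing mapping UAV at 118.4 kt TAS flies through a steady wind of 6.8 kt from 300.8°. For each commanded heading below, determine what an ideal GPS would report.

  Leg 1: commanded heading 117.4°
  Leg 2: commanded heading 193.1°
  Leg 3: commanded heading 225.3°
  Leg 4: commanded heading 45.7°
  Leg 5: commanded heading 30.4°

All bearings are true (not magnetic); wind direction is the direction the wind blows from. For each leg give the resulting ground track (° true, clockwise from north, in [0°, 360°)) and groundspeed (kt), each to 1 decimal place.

Leg 1: heading 117.4°; drift +0.2° → track 117.6°, groundspeed 125.2 kt
Leg 2: heading 193.1°; drift -3.1° → track 190.0°, groundspeed 120.6 kt
Leg 3: heading 225.3°; drift -3.2° → track 222.1°, groundspeed 116.9 kt
Leg 4: heading 45.7°; drift +3.1° → track 48.8°, groundspeed 120.3 kt
Leg 5: heading 30.4°; drift +3.3° → track 33.7°, groundspeed 118.5 kt

Leg 1: track=117.6°, groundspeed=125.2 kt
Leg 2: track=190.0°, groundspeed=120.6 kt
Leg 3: track=222.1°, groundspeed=116.9 kt
Leg 4: track=48.8°, groundspeed=120.3 kt
Leg 5: track=33.7°, groundspeed=118.5 kt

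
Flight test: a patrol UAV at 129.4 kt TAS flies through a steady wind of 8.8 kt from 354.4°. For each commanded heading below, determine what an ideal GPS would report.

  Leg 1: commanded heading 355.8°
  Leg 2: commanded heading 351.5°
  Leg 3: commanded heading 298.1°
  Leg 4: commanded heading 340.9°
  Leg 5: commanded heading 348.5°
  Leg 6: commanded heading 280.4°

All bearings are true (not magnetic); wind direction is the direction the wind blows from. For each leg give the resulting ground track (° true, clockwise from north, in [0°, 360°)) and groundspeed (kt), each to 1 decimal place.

Leg 1: track=355.9°, groundspeed=120.6 kt
Leg 2: track=351.3°, groundspeed=120.6 kt
Leg 3: track=294.7°, groundspeed=124.7 kt
Leg 4: track=339.9°, groundspeed=120.9 kt
Leg 5: track=348.1°, groundspeed=120.7 kt
Leg 6: track=276.6°, groundspeed=127.3 kt

Leg 1: heading 355.8°; drift +0.1° → track 355.9°, groundspeed 120.6 kt
Leg 2: heading 351.5°; drift -0.2° → track 351.3°, groundspeed 120.6 kt
Leg 3: heading 298.1°; drift -3.4° → track 294.7°, groundspeed 124.7 kt
Leg 4: heading 340.9°; drift -1.0° → track 339.9°, groundspeed 120.9 kt
Leg 5: heading 348.5°; drift -0.4° → track 348.1°, groundspeed 120.7 kt
Leg 6: heading 280.4°; drift -3.8° → track 276.6°, groundspeed 127.3 kt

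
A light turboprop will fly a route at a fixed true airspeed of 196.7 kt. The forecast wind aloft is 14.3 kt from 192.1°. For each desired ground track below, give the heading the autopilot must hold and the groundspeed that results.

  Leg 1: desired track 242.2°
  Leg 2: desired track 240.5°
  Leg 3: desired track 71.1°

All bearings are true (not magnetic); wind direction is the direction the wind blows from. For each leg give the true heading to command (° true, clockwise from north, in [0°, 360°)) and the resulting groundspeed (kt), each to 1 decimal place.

Leg 1: heading=239.0°, groundspeed=187.2 kt
Leg 2: heading=237.4°, groundspeed=186.9 kt
Leg 3: heading=74.7°, groundspeed=203.7 kt

Leg 1: desired track 242.2°; wind correction -3.2° → command heading 239.0°, groundspeed 187.2 kt
Leg 2: desired track 240.5°; wind correction -3.1° → command heading 237.4°, groundspeed 186.9 kt
Leg 3: desired track 71.1°; wind correction +3.6° → command heading 74.7°, groundspeed 203.7 kt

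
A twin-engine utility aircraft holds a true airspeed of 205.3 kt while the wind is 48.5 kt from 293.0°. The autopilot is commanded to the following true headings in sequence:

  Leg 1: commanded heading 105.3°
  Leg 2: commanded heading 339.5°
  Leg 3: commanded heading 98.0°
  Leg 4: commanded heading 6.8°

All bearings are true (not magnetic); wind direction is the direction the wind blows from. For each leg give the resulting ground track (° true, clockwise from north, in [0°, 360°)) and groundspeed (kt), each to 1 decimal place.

Leg 1: track=106.8°, groundspeed=253.4 kt
Leg 2: track=351.1°, groundspeed=175.5 kt
Leg 3: track=100.9°, groundspeed=252.5 kt
Leg 4: track=20.5°, groundspeed=197.3 kt

Leg 1: heading 105.3°; drift +1.5° → track 106.8°, groundspeed 253.4 kt
Leg 2: heading 339.5°; drift +11.6° → track 351.1°, groundspeed 175.5 kt
Leg 3: heading 98.0°; drift +2.9° → track 100.9°, groundspeed 252.5 kt
Leg 4: heading 6.8°; drift +13.7° → track 20.5°, groundspeed 197.3 kt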